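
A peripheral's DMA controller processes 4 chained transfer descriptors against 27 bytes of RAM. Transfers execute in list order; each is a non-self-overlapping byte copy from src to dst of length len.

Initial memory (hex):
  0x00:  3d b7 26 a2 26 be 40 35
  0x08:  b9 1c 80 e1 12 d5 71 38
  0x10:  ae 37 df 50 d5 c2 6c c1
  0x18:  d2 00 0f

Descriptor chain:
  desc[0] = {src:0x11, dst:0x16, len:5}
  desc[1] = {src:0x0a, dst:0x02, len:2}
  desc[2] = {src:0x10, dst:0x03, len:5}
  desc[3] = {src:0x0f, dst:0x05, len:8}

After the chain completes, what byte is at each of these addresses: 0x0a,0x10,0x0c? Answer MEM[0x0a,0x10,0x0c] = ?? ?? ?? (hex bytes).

  after D0: wrote 5B at 0x16 = 37df50d5c2
  after D1: wrote 2B at 0x02 = 80e1
  after D2: wrote 5B at 0x03 = ae37df50d5
  after D3: wrote 8B at 0x05 = 38ae37df50d5c237
query mem[0x0a]=0xd5, mem[0x10]=0xae, mem[0x0c]=0x37

MEM[0x0a,0x10,0x0c] = d5 ae 37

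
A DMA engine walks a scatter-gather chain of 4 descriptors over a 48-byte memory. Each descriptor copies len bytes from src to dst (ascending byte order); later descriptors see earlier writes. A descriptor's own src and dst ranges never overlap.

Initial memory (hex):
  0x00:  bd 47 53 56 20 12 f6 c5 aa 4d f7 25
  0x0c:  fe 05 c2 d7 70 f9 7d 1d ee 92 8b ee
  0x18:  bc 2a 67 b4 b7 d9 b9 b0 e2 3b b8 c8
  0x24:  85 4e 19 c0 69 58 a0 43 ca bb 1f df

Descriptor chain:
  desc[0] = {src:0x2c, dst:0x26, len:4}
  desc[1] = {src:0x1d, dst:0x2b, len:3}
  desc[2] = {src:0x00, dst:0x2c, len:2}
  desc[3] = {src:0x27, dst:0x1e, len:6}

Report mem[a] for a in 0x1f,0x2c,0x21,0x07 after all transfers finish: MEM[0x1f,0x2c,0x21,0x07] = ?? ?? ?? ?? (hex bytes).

MEM[0x1f,0x2c,0x21,0x07] = 1f bd a0 c5

[0] 0x2c->0x26 len=4 : ca bb 1f df
[1] 0x1d->0x2b len=3 : d9 b9 b0
[2] 0x00->0x2c len=2 : bd 47
[3] 0x27->0x1e len=6 : bb 1f df a0 d9 bd
query mem[0x1f]=0x1f, mem[0x2c]=0xbd, mem[0x21]=0xa0, mem[0x07]=0xc5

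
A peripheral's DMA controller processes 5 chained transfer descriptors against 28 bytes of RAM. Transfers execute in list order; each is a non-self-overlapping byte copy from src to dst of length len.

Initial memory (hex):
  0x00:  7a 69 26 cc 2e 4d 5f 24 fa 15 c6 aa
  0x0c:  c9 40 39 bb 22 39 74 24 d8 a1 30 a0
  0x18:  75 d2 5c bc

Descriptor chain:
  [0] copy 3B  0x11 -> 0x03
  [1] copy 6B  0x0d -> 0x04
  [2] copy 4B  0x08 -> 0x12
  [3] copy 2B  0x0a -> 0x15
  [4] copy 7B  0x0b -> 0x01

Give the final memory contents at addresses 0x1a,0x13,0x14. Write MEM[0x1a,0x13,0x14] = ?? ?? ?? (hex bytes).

#0 dst[0x03+3] := {0x39,0x74,0x24}
#1 dst[0x04+6] := {0x40,0x39,0xbb,0x22,0x39,0x74}
#2 dst[0x12+4] := {0x39,0x74,0xc6,0xaa}
#3 dst[0x15+2] := {0xc6,0xaa}
#4 dst[0x01+7] := {0xaa,0xc9,0x40,0x39,0xbb,0x22,0x39}
query mem[0x1a]=0x5c, mem[0x13]=0x74, mem[0x14]=0xc6

MEM[0x1a,0x13,0x14] = 5c 74 c6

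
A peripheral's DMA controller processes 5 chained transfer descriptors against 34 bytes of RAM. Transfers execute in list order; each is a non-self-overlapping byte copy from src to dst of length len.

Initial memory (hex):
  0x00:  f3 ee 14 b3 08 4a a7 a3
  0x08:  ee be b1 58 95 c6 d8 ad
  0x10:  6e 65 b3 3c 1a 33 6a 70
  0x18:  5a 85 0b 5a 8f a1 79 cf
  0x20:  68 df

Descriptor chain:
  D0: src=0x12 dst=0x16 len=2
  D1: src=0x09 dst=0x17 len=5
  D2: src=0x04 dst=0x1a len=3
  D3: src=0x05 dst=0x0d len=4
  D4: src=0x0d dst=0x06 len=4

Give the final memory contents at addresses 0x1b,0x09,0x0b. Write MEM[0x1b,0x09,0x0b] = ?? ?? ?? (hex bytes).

MEM[0x1b,0x09,0x0b] = 4a ee 58

[0] 0x12->0x16 len=2 : b3 3c
[1] 0x09->0x17 len=5 : be b1 58 95 c6
[2] 0x04->0x1a len=3 : 08 4a a7
[3] 0x05->0x0d len=4 : 4a a7 a3 ee
[4] 0x0d->0x06 len=4 : 4a a7 a3 ee
query mem[0x1b]=0x4a, mem[0x09]=0xee, mem[0x0b]=0x58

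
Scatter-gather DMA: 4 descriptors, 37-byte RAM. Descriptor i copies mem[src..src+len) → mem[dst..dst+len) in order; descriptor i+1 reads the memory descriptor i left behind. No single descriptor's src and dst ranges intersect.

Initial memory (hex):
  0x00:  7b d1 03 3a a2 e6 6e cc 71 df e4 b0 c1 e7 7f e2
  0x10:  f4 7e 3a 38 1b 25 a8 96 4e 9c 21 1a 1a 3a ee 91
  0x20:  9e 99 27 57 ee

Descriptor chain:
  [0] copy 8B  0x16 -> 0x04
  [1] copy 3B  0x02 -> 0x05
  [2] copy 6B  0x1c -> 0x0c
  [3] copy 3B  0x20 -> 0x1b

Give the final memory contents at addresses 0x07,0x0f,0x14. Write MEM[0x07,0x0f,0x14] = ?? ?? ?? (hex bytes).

MEM[0x07,0x0f,0x14] = a8 91 1b

  after D0: wrote 8B at 0x04 = a8964e9c211a1a3a
  after D1: wrote 3B at 0x05 = 033aa8
  after D2: wrote 6B at 0x0c = 1a3aee919e99
  after D3: wrote 3B at 0x1b = 9e9927
query mem[0x07]=0xa8, mem[0x0f]=0x91, mem[0x14]=0x1b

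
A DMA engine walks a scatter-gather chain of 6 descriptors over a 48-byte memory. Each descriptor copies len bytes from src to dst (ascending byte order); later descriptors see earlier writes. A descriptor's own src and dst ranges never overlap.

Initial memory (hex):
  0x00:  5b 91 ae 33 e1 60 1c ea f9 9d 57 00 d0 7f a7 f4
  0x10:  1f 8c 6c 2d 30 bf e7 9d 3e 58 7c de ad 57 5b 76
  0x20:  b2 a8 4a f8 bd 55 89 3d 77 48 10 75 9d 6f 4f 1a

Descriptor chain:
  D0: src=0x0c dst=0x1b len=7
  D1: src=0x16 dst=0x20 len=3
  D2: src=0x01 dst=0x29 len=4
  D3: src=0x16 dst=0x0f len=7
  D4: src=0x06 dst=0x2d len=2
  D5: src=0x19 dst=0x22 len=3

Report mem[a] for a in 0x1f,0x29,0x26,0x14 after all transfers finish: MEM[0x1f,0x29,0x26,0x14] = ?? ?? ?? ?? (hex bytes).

D0: mem[0x1b..0x21] <- [d0 7f a7 f4 1f 8c 6c]
D1: mem[0x20..0x22] <- [e7 9d 3e]
D2: mem[0x29..0x2c] <- [91 ae 33 e1]
D3: mem[0x0f..0x15] <- [e7 9d 3e 58 7c d0 7f]
D4: mem[0x2d..0x2e] <- [1c ea]
D5: mem[0x22..0x24] <- [58 7c d0]
query mem[0x1f]=0x1f, mem[0x29]=0x91, mem[0x26]=0x89, mem[0x14]=0xd0

MEM[0x1f,0x29,0x26,0x14] = 1f 91 89 d0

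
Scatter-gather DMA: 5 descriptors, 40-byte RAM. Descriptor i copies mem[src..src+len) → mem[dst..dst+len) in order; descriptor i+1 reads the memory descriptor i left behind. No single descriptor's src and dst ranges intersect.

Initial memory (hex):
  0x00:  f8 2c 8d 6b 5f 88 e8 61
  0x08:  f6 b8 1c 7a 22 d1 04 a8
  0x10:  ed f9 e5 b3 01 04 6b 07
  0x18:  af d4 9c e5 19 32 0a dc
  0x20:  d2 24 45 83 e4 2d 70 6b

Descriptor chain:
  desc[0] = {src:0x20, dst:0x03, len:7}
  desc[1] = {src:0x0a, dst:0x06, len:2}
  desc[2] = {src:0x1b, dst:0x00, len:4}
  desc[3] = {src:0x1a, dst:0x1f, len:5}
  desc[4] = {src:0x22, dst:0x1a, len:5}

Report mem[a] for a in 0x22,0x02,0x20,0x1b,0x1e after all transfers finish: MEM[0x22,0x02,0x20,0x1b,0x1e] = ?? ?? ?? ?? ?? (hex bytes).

  after D0: wrote 7B at 0x03 = d2244583e42d70
  after D1: wrote 2B at 0x06 = 1c7a
  after D2: wrote 4B at 0x00 = e519320a
  after D3: wrote 5B at 0x1f = 9ce519320a
  after D4: wrote 5B at 0x1a = 320ae42d70
query mem[0x22]=0x32, mem[0x02]=0x32, mem[0x20]=0xe5, mem[0x1b]=0x0a, mem[0x1e]=0x70

MEM[0x22,0x02,0x20,0x1b,0x1e] = 32 32 e5 0a 70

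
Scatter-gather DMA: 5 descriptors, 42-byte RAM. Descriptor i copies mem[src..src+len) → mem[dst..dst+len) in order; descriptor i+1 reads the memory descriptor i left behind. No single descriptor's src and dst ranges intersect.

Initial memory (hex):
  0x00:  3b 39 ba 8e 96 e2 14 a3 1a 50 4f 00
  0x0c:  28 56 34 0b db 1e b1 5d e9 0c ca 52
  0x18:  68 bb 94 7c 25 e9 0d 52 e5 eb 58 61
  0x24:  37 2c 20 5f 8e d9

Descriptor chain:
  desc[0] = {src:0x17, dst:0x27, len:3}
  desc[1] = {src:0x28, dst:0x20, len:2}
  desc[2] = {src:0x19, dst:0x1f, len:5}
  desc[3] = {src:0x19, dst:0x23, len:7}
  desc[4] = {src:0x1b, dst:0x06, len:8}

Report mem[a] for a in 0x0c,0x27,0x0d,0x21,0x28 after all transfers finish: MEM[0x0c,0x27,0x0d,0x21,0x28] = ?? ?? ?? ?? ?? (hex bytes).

D0: mem[0x27..0x29] <- [52 68 bb]
D1: mem[0x20..0x21] <- [68 bb]
D2: mem[0x1f..0x23] <- [bb 94 7c 25 e9]
D3: mem[0x23..0x29] <- [bb 94 7c 25 e9 0d bb]
D4: mem[0x06..0x0d] <- [7c 25 e9 0d bb 94 7c 25]
query mem[0x0c]=0x7c, mem[0x27]=0xe9, mem[0x0d]=0x25, mem[0x21]=0x7c, mem[0x28]=0x0d

MEM[0x0c,0x27,0x0d,0x21,0x28] = 7c e9 25 7c 0d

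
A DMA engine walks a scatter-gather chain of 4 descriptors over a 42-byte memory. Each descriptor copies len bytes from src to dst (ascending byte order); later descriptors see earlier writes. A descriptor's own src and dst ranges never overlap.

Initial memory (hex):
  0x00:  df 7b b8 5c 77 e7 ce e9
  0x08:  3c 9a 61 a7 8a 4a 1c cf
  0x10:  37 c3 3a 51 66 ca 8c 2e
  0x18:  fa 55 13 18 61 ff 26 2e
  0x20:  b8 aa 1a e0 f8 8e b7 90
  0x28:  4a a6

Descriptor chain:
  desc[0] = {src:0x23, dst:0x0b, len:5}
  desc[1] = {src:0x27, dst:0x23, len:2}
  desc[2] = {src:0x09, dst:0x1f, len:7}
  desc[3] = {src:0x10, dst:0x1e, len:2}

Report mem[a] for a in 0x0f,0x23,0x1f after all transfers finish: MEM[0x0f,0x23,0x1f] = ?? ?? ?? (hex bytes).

MEM[0x0f,0x23,0x1f] = 90 8e c3

  after D0: wrote 5B at 0x0b = e0f88eb790
  after D1: wrote 2B at 0x23 = 904a
  after D2: wrote 7B at 0x1f = 9a61e0f88eb790
  after D3: wrote 2B at 0x1e = 37c3
query mem[0x0f]=0x90, mem[0x23]=0x8e, mem[0x1f]=0xc3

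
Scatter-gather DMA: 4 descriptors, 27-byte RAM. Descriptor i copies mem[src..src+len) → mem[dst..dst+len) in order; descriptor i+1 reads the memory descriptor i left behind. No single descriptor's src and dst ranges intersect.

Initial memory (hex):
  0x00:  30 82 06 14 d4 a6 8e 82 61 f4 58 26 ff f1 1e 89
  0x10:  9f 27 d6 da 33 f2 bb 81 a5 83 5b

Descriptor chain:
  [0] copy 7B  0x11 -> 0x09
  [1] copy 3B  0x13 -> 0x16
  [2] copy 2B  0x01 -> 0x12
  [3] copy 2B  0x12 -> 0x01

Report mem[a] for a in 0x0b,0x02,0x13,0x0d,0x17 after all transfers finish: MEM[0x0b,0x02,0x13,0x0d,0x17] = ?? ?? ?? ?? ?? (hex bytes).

  after D0: wrote 7B at 0x09 = 27d6da33f2bb81
  after D1: wrote 3B at 0x16 = da33f2
  after D2: wrote 2B at 0x12 = 8206
  after D3: wrote 2B at 0x01 = 8206
query mem[0x0b]=0xda, mem[0x02]=0x06, mem[0x13]=0x06, mem[0x0d]=0xf2, mem[0x17]=0x33

MEM[0x0b,0x02,0x13,0x0d,0x17] = da 06 06 f2 33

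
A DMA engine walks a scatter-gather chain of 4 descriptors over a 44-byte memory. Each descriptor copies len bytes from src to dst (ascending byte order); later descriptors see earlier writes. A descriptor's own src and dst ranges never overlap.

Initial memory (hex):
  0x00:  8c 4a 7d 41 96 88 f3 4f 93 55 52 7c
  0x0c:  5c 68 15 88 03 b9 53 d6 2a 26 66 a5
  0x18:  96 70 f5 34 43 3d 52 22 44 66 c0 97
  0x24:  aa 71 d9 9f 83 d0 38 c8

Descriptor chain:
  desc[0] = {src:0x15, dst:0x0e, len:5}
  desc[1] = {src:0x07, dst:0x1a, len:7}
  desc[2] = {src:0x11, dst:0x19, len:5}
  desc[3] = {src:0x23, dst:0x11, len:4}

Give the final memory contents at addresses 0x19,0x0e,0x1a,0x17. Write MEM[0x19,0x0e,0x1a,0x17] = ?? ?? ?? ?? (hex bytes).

MEM[0x19,0x0e,0x1a,0x17] = 96 26 70 a5

#0 dst[0x0e+5] := {0x26,0x66,0xa5,0x96,0x70}
#1 dst[0x1a+7] := {0x4f,0x93,0x55,0x52,0x7c,0x5c,0x68}
#2 dst[0x19+5] := {0x96,0x70,0xd6,0x2a,0x26}
#3 dst[0x11+4] := {0x97,0xaa,0x71,0xd9}
query mem[0x19]=0x96, mem[0x0e]=0x26, mem[0x1a]=0x70, mem[0x17]=0xa5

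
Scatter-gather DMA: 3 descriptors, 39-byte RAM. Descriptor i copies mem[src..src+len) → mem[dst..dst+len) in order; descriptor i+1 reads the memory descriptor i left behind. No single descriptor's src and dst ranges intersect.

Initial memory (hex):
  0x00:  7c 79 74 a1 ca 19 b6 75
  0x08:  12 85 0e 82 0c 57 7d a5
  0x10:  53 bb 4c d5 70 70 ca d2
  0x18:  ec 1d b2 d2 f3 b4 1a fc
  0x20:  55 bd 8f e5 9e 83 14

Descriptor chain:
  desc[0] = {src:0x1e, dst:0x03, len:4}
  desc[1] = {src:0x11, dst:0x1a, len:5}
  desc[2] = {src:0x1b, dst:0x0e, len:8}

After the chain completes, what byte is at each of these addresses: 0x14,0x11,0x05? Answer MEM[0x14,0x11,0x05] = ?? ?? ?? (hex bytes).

[0] 0x1e->0x03 len=4 : 1a fc 55 bd
[1] 0x11->0x1a len=5 : bb 4c d5 70 70
[2] 0x1b->0x0e len=8 : 4c d5 70 70 fc 55 bd 8f
query mem[0x14]=0xbd, mem[0x11]=0x70, mem[0x05]=0x55

MEM[0x14,0x11,0x05] = bd 70 55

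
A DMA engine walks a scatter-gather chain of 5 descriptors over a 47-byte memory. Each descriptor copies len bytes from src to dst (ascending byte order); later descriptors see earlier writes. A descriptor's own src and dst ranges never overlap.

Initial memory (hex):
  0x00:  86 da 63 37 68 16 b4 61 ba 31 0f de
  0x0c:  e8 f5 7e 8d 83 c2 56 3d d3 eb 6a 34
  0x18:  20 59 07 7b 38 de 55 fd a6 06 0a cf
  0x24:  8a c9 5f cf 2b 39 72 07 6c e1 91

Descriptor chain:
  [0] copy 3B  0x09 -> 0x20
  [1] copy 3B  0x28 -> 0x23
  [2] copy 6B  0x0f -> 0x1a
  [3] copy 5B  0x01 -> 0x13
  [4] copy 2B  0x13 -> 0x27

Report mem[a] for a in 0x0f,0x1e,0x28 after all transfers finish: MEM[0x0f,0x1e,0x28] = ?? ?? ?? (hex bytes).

MEM[0x0f,0x1e,0x28] = 8d 3d 63

  after D0: wrote 3B at 0x20 = 310fde
  after D1: wrote 3B at 0x23 = 2b3972
  after D2: wrote 6B at 0x1a = 8d83c2563dd3
  after D3: wrote 5B at 0x13 = da63376816
  after D4: wrote 2B at 0x27 = da63
query mem[0x0f]=0x8d, mem[0x1e]=0x3d, mem[0x28]=0x63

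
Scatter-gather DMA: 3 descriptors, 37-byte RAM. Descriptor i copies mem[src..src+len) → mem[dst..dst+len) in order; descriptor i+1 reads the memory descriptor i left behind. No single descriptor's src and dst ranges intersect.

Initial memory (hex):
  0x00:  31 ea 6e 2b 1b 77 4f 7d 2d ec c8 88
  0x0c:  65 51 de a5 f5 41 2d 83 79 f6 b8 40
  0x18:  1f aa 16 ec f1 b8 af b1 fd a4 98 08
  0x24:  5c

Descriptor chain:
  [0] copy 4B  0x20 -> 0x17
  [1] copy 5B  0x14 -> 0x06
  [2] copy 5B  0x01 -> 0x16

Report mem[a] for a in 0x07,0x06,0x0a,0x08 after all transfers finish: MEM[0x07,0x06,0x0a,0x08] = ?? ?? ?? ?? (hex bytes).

MEM[0x07,0x06,0x0a,0x08] = f6 79 a4 b8

  after D0: wrote 4B at 0x17 = fda49808
  after D1: wrote 5B at 0x06 = 79f6b8fda4
  after D2: wrote 5B at 0x16 = ea6e2b1b77
query mem[0x07]=0xf6, mem[0x06]=0x79, mem[0x0a]=0xa4, mem[0x08]=0xb8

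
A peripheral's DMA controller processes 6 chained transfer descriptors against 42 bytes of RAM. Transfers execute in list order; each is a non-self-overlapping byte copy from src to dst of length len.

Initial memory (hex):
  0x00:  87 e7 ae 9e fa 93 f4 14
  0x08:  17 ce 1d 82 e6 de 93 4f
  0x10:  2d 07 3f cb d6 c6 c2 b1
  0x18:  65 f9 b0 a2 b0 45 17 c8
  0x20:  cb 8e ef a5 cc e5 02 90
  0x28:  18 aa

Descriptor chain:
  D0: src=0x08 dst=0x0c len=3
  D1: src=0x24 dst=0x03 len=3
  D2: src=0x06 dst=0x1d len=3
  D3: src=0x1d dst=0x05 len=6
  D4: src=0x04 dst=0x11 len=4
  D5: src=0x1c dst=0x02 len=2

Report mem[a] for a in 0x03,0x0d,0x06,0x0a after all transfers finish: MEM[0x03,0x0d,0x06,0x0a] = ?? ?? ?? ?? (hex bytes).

MEM[0x03,0x0d,0x06,0x0a] = f4 ce 14 ef

D0: mem[0x0c..0x0e] <- [17 ce 1d]
D1: mem[0x03..0x05] <- [cc e5 02]
D2: mem[0x1d..0x1f] <- [f4 14 17]
D3: mem[0x05..0x0a] <- [f4 14 17 cb 8e ef]
D4: mem[0x11..0x14] <- [e5 f4 14 17]
D5: mem[0x02..0x03] <- [b0 f4]
query mem[0x03]=0xf4, mem[0x0d]=0xce, mem[0x06]=0x14, mem[0x0a]=0xef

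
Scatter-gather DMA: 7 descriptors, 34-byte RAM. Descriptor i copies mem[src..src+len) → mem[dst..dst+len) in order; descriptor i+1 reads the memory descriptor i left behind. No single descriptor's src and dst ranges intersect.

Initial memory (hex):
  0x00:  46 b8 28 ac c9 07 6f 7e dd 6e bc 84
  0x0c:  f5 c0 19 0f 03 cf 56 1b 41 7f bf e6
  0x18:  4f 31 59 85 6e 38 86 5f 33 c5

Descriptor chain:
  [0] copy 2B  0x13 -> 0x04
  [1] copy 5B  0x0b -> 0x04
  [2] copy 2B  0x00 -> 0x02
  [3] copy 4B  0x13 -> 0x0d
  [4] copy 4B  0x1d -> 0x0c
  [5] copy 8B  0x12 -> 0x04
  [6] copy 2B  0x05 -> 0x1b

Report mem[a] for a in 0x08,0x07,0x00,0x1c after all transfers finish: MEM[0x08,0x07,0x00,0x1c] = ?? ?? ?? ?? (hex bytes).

  after D0: wrote 2B at 0x04 = 1b41
  after D1: wrote 5B at 0x04 = 84f5c0190f
  after D2: wrote 2B at 0x02 = 46b8
  after D3: wrote 4B at 0x0d = 1b417fbf
  after D4: wrote 4B at 0x0c = 38865f33
  after D5: wrote 8B at 0x04 = 561b417fbfe64f31
  after D6: wrote 2B at 0x1b = 1b41
query mem[0x08]=0xbf, mem[0x07]=0x7f, mem[0x00]=0x46, mem[0x1c]=0x41

MEM[0x08,0x07,0x00,0x1c] = bf 7f 46 41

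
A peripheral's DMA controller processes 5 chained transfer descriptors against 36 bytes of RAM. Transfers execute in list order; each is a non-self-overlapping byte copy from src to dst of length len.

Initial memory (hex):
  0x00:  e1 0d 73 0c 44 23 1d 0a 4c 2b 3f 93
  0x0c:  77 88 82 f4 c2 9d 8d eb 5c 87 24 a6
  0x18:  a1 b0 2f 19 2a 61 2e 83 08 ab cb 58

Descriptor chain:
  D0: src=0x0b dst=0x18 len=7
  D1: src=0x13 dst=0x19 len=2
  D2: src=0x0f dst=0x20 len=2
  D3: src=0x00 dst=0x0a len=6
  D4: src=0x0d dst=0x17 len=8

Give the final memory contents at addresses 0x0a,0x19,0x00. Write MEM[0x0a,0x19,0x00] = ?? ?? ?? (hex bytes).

MEM[0x0a,0x19,0x00] = e1 23 e1

  after D0: wrote 7B at 0x18 = 93778882f4c29d
  after D1: wrote 2B at 0x19 = eb5c
  after D2: wrote 2B at 0x20 = f4c2
  after D3: wrote 6B at 0x0a = e10d730c4423
  after D4: wrote 8B at 0x17 = 0c4423c29d8deb5c
query mem[0x0a]=0xe1, mem[0x19]=0x23, mem[0x00]=0xe1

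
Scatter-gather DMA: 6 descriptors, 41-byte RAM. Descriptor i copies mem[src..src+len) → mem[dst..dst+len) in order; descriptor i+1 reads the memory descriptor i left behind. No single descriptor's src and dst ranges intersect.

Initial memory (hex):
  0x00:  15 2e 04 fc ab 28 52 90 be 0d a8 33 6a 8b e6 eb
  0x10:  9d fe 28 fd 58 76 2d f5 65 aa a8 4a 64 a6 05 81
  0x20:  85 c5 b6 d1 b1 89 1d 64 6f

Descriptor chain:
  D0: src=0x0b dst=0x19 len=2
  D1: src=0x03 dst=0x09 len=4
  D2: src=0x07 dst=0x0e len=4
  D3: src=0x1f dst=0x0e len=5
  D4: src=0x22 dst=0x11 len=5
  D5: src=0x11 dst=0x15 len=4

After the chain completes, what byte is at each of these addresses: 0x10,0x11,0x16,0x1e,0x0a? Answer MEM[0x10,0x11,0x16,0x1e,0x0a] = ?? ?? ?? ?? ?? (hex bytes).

[0] 0x0b->0x19 len=2 : 33 6a
[1] 0x03->0x09 len=4 : fc ab 28 52
[2] 0x07->0x0e len=4 : 90 be fc ab
[3] 0x1f->0x0e len=5 : 81 85 c5 b6 d1
[4] 0x22->0x11 len=5 : b6 d1 b1 89 1d
[5] 0x11->0x15 len=4 : b6 d1 b1 89
query mem[0x10]=0xc5, mem[0x11]=0xb6, mem[0x16]=0xd1, mem[0x1e]=0x05, mem[0x0a]=0xab

MEM[0x10,0x11,0x16,0x1e,0x0a] = c5 b6 d1 05 ab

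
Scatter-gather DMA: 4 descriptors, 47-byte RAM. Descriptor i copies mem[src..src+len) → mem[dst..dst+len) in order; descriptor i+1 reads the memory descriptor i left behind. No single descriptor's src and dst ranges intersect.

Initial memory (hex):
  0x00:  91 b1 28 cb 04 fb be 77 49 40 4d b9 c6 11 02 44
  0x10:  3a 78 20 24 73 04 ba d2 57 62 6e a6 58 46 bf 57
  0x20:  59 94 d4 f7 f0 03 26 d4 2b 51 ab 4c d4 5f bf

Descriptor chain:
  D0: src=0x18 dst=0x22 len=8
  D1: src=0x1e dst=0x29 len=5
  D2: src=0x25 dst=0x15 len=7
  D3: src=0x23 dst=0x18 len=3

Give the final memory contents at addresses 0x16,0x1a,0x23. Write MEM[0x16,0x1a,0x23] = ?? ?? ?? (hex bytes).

MEM[0x16,0x1a,0x23] = 58 a6 62

D0: mem[0x22..0x29] <- [57 62 6e a6 58 46 bf 57]
D1: mem[0x29..0x2d] <- [bf 57 59 94 57]
D2: mem[0x15..0x1b] <- [a6 58 46 bf bf 57 59]
D3: mem[0x18..0x1a] <- [62 6e a6]
query mem[0x16]=0x58, mem[0x1a]=0xa6, mem[0x23]=0x62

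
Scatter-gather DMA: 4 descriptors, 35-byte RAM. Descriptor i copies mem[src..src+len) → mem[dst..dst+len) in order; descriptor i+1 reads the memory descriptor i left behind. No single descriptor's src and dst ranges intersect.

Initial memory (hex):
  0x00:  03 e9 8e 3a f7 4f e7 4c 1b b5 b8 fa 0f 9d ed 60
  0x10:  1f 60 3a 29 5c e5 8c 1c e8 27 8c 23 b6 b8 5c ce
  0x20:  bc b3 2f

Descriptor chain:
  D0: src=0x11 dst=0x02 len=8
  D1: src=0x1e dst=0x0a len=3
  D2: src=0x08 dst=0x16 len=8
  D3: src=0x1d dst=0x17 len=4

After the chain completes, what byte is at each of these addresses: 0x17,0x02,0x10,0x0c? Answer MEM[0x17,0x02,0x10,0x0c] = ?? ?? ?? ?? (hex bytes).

#0 dst[0x02+8] := {0x60,0x3a,0x29,0x5c,0xe5,0x8c,0x1c,0xe8}
#1 dst[0x0a+3] := {0x5c,0xce,0xbc}
#2 dst[0x16+8] := {0x1c,0xe8,0x5c,0xce,0xbc,0x9d,0xed,0x60}
#3 dst[0x17+4] := {0x60,0x5c,0xce,0xbc}
query mem[0x17]=0x60, mem[0x02]=0x60, mem[0x10]=0x1f, mem[0x0c]=0xbc

MEM[0x17,0x02,0x10,0x0c] = 60 60 1f bc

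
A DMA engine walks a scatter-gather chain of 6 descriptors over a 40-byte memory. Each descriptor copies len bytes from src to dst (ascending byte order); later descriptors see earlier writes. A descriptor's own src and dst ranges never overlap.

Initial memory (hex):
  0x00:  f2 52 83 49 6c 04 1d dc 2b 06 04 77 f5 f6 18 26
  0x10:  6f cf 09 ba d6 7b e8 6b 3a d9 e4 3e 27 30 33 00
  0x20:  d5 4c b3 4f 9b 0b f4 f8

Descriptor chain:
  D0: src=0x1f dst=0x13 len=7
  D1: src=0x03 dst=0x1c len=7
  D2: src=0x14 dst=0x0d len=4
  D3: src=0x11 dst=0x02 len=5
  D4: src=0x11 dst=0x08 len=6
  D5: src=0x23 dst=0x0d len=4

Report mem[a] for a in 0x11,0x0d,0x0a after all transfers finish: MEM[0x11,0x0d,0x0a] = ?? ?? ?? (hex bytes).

MEM[0x11,0x0d,0x0a] = cf 4f 00

[0] 0x1f->0x13 len=7 : 00 d5 4c b3 4f 9b 0b
[1] 0x03->0x1c len=7 : 49 6c 04 1d dc 2b 06
[2] 0x14->0x0d len=4 : d5 4c b3 4f
[3] 0x11->0x02 len=5 : cf 09 00 d5 4c
[4] 0x11->0x08 len=6 : cf 09 00 d5 4c b3
[5] 0x23->0x0d len=4 : 4f 9b 0b f4
query mem[0x11]=0xcf, mem[0x0d]=0x4f, mem[0x0a]=0x00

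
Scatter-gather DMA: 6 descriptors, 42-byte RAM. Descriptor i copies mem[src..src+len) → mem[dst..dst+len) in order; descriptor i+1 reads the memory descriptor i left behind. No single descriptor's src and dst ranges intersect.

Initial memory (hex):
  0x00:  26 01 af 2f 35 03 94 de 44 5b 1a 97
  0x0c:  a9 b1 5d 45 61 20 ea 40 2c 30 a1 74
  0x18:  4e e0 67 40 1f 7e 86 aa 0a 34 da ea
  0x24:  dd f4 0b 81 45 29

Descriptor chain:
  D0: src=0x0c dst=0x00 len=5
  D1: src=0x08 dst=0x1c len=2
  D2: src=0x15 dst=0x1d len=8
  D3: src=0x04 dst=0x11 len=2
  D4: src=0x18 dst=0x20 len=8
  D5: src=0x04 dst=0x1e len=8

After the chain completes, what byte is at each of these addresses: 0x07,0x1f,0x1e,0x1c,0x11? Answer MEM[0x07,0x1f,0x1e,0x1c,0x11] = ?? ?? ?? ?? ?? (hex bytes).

  after D0: wrote 5B at 0x00 = a9b15d4561
  after D1: wrote 2B at 0x1c = 445b
  after D2: wrote 8B at 0x1d = 30a1744ee0674044
  after D3: wrote 2B at 0x11 = 6103
  after D4: wrote 8B at 0x20 = 4ee067404430a174
  after D5: wrote 8B at 0x1e = 610394de445b1a97
query mem[0x07]=0xde, mem[0x1f]=0x03, mem[0x1e]=0x61, mem[0x1c]=0x44, mem[0x11]=0x61

MEM[0x07,0x1f,0x1e,0x1c,0x11] = de 03 61 44 61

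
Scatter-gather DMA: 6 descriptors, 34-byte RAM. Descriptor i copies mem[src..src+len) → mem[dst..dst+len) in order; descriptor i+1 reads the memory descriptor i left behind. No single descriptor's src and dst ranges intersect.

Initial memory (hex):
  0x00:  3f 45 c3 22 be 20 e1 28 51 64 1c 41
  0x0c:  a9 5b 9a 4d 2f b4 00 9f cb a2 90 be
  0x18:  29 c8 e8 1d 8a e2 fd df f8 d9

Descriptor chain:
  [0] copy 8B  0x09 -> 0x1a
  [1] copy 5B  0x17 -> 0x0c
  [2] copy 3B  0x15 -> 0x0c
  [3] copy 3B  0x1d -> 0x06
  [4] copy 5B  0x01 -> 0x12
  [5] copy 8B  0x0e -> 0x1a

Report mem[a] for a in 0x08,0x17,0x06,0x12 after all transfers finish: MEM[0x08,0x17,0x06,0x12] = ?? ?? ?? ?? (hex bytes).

MEM[0x08,0x17,0x06,0x12] = 9a be a9 45

#0 dst[0x1a+8] := {0x64,0x1c,0x41,0xa9,0x5b,0x9a,0x4d,0x2f}
#1 dst[0x0c+5] := {0xbe,0x29,0xc8,0x64,0x1c}
#2 dst[0x0c+3] := {0xa2,0x90,0xbe}
#3 dst[0x06+3] := {0xa9,0x5b,0x9a}
#4 dst[0x12+5] := {0x45,0xc3,0x22,0xbe,0x20}
#5 dst[0x1a+8] := {0xbe,0x64,0x1c,0xb4,0x45,0xc3,0x22,0xbe}
query mem[0x08]=0x9a, mem[0x17]=0xbe, mem[0x06]=0xa9, mem[0x12]=0x45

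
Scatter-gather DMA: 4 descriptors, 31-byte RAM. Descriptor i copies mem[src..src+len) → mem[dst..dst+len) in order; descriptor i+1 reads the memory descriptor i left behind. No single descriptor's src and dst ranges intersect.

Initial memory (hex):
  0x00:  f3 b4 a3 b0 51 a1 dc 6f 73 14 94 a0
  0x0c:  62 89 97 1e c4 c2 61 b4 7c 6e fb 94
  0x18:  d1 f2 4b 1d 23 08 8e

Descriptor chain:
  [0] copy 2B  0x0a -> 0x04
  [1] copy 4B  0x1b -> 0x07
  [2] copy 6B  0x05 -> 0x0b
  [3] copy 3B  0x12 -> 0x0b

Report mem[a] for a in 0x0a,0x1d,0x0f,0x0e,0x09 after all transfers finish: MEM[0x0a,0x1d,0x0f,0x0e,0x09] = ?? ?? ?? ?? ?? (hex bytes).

D0: mem[0x04..0x05] <- [94 a0]
D1: mem[0x07..0x0a] <- [1d 23 08 8e]
D2: mem[0x0b..0x10] <- [a0 dc 1d 23 08 8e]
D3: mem[0x0b..0x0d] <- [61 b4 7c]
query mem[0x0a]=0x8e, mem[0x1d]=0x08, mem[0x0f]=0x08, mem[0x0e]=0x23, mem[0x09]=0x08

MEM[0x0a,0x1d,0x0f,0x0e,0x09] = 8e 08 08 23 08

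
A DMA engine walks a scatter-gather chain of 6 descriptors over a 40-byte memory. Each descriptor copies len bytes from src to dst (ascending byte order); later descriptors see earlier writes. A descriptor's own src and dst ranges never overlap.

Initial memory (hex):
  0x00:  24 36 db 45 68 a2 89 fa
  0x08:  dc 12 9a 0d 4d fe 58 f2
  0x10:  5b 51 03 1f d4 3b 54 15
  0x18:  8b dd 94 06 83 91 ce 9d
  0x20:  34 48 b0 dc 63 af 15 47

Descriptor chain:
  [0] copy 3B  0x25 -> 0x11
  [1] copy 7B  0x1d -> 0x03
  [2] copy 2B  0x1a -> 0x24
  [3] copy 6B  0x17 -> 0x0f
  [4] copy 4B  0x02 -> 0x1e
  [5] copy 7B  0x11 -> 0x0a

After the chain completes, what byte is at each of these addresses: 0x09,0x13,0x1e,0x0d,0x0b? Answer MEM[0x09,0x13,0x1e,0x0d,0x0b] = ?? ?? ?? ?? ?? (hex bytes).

  after D0: wrote 3B at 0x11 = af1547
  after D1: wrote 7B at 0x03 = 91ce9d3448b0dc
  after D2: wrote 2B at 0x24 = 9406
  after D3: wrote 6B at 0x0f = 158bdd940683
  after D4: wrote 4B at 0x1e = db91ce9d
  after D5: wrote 7B at 0x0a = dd9406833b5415
query mem[0x09]=0xdc, mem[0x13]=0x06, mem[0x1e]=0xdb, mem[0x0d]=0x83, mem[0x0b]=0x94

MEM[0x09,0x13,0x1e,0x0d,0x0b] = dc 06 db 83 94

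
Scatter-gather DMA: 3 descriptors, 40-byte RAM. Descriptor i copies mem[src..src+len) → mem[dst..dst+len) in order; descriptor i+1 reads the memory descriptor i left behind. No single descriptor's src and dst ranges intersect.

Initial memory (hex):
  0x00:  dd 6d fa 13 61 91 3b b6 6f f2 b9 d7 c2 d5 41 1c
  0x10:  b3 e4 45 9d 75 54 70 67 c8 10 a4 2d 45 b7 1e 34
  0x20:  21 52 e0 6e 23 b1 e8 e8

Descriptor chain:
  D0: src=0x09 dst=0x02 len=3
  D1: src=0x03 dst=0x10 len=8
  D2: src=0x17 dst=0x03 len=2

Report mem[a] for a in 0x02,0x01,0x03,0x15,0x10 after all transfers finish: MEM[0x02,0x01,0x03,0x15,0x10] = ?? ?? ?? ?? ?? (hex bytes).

MEM[0x02,0x01,0x03,0x15,0x10] = f2 6d b9 6f b9

#0 dst[0x02+3] := {0xf2,0xb9,0xd7}
#1 dst[0x10+8] := {0xb9,0xd7,0x91,0x3b,0xb6,0x6f,0xf2,0xb9}
#2 dst[0x03+2] := {0xb9,0xc8}
query mem[0x02]=0xf2, mem[0x01]=0x6d, mem[0x03]=0xb9, mem[0x15]=0x6f, mem[0x10]=0xb9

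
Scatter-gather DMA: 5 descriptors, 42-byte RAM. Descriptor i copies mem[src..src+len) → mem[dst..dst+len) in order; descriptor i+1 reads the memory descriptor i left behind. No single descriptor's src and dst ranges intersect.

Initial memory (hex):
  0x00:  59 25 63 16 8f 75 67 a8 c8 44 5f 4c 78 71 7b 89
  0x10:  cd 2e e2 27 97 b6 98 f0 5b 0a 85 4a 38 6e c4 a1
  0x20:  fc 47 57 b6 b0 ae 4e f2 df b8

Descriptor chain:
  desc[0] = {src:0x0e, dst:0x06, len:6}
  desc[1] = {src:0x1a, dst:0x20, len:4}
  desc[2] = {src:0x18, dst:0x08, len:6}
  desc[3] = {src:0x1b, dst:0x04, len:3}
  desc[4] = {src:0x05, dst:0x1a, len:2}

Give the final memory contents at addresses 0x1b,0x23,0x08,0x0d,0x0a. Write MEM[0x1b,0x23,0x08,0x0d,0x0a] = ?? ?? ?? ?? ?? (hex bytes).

MEM[0x1b,0x23,0x08,0x0d,0x0a] = 6e 6e 5b 6e 85

D0: mem[0x06..0x0b] <- [7b 89 cd 2e e2 27]
D1: mem[0x20..0x23] <- [85 4a 38 6e]
D2: mem[0x08..0x0d] <- [5b 0a 85 4a 38 6e]
D3: mem[0x04..0x06] <- [4a 38 6e]
D4: mem[0x1a..0x1b] <- [38 6e]
query mem[0x1b]=0x6e, mem[0x23]=0x6e, mem[0x08]=0x5b, mem[0x0d]=0x6e, mem[0x0a]=0x85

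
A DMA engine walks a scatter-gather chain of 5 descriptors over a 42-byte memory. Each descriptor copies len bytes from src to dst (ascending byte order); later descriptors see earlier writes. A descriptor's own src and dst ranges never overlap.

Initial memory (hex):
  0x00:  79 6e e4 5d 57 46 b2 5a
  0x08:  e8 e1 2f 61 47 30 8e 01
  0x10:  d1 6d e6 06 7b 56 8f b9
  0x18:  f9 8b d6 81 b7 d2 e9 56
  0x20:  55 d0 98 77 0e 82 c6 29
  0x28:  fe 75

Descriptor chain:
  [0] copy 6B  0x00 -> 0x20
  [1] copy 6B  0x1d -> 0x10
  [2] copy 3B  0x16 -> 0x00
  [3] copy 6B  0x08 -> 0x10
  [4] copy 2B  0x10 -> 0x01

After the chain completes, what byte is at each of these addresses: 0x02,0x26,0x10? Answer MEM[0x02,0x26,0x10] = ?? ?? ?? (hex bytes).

MEM[0x02,0x26,0x10] = e1 c6 e8

#0 dst[0x20+6] := {0x79,0x6e,0xe4,0x5d,0x57,0x46}
#1 dst[0x10+6] := {0xd2,0xe9,0x56,0x79,0x6e,0xe4}
#2 dst[0x00+3] := {0x8f,0xb9,0xf9}
#3 dst[0x10+6] := {0xe8,0xe1,0x2f,0x61,0x47,0x30}
#4 dst[0x01+2] := {0xe8,0xe1}
query mem[0x02]=0xe1, mem[0x26]=0xc6, mem[0x10]=0xe8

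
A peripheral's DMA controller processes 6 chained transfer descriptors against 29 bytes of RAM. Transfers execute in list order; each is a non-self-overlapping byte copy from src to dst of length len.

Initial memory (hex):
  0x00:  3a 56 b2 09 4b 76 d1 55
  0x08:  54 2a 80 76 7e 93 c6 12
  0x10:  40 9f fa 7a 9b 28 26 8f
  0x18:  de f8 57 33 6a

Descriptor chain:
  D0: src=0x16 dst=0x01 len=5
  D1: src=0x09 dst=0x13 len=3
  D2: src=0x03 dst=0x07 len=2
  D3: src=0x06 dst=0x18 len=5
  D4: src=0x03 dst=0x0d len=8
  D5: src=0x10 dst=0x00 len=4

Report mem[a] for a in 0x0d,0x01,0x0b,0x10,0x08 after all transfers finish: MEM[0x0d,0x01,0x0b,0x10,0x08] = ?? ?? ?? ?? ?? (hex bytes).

  after D0: wrote 5B at 0x01 = 268fdef857
  after D1: wrote 3B at 0x13 = 2a8076
  after D2: wrote 2B at 0x07 = def8
  after D3: wrote 5B at 0x18 = d1def82a80
  after D4: wrote 8B at 0x0d = def857d1def82a80
  after D5: wrote 4B at 0x00 = d1def82a
query mem[0x0d]=0xde, mem[0x01]=0xde, mem[0x0b]=0x76, mem[0x10]=0xd1, mem[0x08]=0xf8

MEM[0x0d,0x01,0x0b,0x10,0x08] = de de 76 d1 f8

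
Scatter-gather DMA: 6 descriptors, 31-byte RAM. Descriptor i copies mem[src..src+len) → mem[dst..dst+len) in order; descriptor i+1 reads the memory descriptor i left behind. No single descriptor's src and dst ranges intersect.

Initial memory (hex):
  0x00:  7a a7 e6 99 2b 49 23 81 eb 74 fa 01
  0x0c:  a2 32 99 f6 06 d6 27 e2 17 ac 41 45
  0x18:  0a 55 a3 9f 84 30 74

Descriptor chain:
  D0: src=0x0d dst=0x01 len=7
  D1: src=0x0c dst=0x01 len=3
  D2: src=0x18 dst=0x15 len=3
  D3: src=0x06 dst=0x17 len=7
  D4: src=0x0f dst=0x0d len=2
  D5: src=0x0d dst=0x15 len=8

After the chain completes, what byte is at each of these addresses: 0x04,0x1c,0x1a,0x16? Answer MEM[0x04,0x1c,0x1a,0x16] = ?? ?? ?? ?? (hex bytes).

MEM[0x04,0x1c,0x1a,0x16] = 06 17 27 06

  after D0: wrote 7B at 0x01 = 3299f606d627e2
  after D1: wrote 3B at 0x01 = a23299
  after D2: wrote 3B at 0x15 = 0a55a3
  after D3: wrote 7B at 0x17 = 27e2eb74fa01a2
  after D4: wrote 2B at 0x0d = f606
  after D5: wrote 8B at 0x15 = f606f606d627e217
query mem[0x04]=0x06, mem[0x1c]=0x17, mem[0x1a]=0x27, mem[0x16]=0x06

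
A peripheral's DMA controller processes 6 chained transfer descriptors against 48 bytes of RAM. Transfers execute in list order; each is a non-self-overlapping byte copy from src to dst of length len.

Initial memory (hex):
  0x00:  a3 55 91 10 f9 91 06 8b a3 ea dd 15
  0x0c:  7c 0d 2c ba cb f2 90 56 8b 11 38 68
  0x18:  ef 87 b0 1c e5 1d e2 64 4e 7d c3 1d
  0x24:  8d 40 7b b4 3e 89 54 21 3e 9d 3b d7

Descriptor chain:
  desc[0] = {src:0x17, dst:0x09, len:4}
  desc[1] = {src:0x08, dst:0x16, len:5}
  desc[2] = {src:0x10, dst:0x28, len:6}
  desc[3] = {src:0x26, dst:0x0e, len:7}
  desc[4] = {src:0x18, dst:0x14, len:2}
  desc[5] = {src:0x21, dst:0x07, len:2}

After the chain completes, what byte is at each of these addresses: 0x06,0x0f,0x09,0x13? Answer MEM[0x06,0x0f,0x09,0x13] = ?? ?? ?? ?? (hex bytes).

#0 dst[0x09+4] := {0x68,0xef,0x87,0xb0}
#1 dst[0x16+5] := {0xa3,0x68,0xef,0x87,0xb0}
#2 dst[0x28+6] := {0xcb,0xf2,0x90,0x56,0x8b,0x11}
#3 dst[0x0e+7] := {0x7b,0xb4,0xcb,0xf2,0x90,0x56,0x8b}
#4 dst[0x14+2] := {0xef,0x87}
#5 dst[0x07+2] := {0x7d,0xc3}
query mem[0x06]=0x06, mem[0x0f]=0xb4, mem[0x09]=0x68, mem[0x13]=0x56

MEM[0x06,0x0f,0x09,0x13] = 06 b4 68 56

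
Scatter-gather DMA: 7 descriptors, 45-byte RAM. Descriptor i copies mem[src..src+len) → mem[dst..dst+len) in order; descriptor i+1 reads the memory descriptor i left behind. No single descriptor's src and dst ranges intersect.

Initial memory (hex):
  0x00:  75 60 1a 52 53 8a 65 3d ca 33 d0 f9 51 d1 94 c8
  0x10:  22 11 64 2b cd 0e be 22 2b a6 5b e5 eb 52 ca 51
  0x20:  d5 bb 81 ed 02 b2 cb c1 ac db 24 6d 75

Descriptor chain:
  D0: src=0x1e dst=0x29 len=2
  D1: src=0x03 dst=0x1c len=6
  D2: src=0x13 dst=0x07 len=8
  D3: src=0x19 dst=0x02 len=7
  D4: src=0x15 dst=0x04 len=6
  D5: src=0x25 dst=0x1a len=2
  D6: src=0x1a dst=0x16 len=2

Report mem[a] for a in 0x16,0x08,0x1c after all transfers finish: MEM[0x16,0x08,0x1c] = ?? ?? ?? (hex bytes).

MEM[0x16,0x08,0x1c] = b2 a6 52

#0 dst[0x29+2] := {0xca,0x51}
#1 dst[0x1c+6] := {0x52,0x53,0x8a,0x65,0x3d,0xca}
#2 dst[0x07+8] := {0x2b,0xcd,0x0e,0xbe,0x22,0x2b,0xa6,0x5b}
#3 dst[0x02+7] := {0xa6,0x5b,0xe5,0x52,0x53,0x8a,0x65}
#4 dst[0x04+6] := {0x0e,0xbe,0x22,0x2b,0xa6,0x5b}
#5 dst[0x1a+2] := {0xb2,0xcb}
#6 dst[0x16+2] := {0xb2,0xcb}
query mem[0x16]=0xb2, mem[0x08]=0xa6, mem[0x1c]=0x52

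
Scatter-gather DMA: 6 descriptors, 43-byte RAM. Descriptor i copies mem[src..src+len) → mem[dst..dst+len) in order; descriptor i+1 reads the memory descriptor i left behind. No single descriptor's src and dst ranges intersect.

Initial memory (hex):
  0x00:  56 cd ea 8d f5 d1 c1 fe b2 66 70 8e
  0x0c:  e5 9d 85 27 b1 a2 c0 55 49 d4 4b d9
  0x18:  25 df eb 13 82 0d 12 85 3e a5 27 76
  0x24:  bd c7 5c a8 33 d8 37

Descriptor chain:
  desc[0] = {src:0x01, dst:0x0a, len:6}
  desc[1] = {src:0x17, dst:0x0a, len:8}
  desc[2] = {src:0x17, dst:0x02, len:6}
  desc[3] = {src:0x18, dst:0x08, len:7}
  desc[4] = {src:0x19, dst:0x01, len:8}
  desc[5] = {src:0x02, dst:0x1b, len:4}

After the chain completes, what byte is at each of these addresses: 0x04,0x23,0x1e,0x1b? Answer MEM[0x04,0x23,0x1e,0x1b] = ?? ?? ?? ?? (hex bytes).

MEM[0x04,0x23,0x1e,0x1b] = 82 76 0d eb

  after D0: wrote 6B at 0x0a = cdea8df5d1c1
  after D1: wrote 8B at 0x0a = d925dfeb13820d12
  after D2: wrote 6B at 0x02 = d925dfeb1382
  after D3: wrote 7B at 0x08 = 25dfeb13820d12
  after D4: wrote 8B at 0x01 = dfeb13820d12853e
  after D5: wrote 4B at 0x1b = eb13820d
query mem[0x04]=0x82, mem[0x23]=0x76, mem[0x1e]=0x0d, mem[0x1b]=0xeb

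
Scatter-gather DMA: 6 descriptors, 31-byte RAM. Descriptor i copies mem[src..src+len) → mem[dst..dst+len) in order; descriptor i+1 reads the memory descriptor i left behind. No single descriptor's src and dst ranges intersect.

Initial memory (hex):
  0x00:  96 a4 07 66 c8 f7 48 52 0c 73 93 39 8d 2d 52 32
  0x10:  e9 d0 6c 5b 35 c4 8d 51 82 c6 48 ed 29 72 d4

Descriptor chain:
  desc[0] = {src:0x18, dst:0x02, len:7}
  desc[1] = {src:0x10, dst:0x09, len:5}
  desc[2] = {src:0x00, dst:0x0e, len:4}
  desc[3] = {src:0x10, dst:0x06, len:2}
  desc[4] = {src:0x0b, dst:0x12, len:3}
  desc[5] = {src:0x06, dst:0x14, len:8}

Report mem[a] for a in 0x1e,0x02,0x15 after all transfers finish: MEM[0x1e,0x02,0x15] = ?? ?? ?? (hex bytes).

[0] 0x18->0x02 len=7 : 82 c6 48 ed 29 72 d4
[1] 0x10->0x09 len=5 : e9 d0 6c 5b 35
[2] 0x00->0x0e len=4 : 96 a4 82 c6
[3] 0x10->0x06 len=2 : 82 c6
[4] 0x0b->0x12 len=3 : 6c 5b 35
[5] 0x06->0x14 len=8 : 82 c6 d4 e9 d0 6c 5b 35
query mem[0x1e]=0xd4, mem[0x02]=0x82, mem[0x15]=0xc6

MEM[0x1e,0x02,0x15] = d4 82 c6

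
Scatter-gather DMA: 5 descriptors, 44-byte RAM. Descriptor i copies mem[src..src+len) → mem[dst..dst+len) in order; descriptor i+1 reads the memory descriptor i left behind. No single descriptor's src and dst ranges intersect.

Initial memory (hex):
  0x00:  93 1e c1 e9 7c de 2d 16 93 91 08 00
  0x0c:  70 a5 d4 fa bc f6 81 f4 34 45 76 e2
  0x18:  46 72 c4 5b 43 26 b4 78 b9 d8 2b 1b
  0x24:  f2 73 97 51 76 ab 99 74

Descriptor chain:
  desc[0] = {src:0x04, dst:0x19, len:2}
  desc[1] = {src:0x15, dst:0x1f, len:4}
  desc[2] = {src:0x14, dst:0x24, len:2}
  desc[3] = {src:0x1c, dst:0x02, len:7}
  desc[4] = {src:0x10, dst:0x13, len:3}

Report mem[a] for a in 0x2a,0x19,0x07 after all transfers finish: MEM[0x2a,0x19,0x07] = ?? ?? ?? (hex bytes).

D0: mem[0x19..0x1a] <- [7c de]
D1: mem[0x1f..0x22] <- [45 76 e2 46]
D2: mem[0x24..0x25] <- [34 45]
D3: mem[0x02..0x08] <- [43 26 b4 45 76 e2 46]
D4: mem[0x13..0x15] <- [bc f6 81]
query mem[0x2a]=0x99, mem[0x19]=0x7c, mem[0x07]=0xe2

MEM[0x2a,0x19,0x07] = 99 7c e2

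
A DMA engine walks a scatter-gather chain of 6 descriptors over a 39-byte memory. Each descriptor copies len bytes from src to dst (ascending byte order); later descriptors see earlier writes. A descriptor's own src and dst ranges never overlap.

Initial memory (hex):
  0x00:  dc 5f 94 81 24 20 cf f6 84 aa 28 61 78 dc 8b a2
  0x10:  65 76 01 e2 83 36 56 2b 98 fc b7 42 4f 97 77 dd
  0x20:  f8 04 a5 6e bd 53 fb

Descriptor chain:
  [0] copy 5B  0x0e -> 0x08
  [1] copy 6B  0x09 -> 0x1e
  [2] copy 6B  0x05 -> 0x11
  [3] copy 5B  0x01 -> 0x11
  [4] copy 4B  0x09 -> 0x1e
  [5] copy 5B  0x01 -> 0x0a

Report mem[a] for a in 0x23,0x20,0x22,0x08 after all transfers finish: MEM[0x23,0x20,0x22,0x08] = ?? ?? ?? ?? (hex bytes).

MEM[0x23,0x20,0x22,0x08] = 8b 76 dc 8b

[0] 0x0e->0x08 len=5 : 8b a2 65 76 01
[1] 0x09->0x1e len=6 : a2 65 76 01 dc 8b
[2] 0x05->0x11 len=6 : 20 cf f6 8b a2 65
[3] 0x01->0x11 len=5 : 5f 94 81 24 20
[4] 0x09->0x1e len=4 : a2 65 76 01
[5] 0x01->0x0a len=5 : 5f 94 81 24 20
query mem[0x23]=0x8b, mem[0x20]=0x76, mem[0x22]=0xdc, mem[0x08]=0x8b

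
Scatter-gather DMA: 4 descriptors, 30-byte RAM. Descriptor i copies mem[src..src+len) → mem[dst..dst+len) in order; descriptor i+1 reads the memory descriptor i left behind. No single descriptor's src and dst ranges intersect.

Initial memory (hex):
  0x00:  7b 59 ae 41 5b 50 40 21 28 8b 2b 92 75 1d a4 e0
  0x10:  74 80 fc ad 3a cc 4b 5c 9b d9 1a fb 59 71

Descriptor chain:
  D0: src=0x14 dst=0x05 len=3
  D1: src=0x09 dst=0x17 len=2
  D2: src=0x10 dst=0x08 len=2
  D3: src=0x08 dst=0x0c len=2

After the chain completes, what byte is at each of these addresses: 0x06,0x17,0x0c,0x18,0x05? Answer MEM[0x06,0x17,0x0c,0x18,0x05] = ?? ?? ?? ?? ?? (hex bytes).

MEM[0x06,0x17,0x0c,0x18,0x05] = cc 8b 74 2b 3a

[0] 0x14->0x05 len=3 : 3a cc 4b
[1] 0x09->0x17 len=2 : 8b 2b
[2] 0x10->0x08 len=2 : 74 80
[3] 0x08->0x0c len=2 : 74 80
query mem[0x06]=0xcc, mem[0x17]=0x8b, mem[0x0c]=0x74, mem[0x18]=0x2b, mem[0x05]=0x3a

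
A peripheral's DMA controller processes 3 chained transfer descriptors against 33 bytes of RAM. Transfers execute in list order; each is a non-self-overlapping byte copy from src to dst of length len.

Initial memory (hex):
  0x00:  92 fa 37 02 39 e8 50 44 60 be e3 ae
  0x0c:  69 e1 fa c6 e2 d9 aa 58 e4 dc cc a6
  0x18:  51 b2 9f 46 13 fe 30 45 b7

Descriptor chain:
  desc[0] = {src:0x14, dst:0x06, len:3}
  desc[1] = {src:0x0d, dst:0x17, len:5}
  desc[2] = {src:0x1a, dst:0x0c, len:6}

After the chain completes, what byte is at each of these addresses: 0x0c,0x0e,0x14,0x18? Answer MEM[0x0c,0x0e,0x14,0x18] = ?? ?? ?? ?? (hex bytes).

  after D0: wrote 3B at 0x06 = e4dccc
  after D1: wrote 5B at 0x17 = e1fac6e2d9
  after D2: wrote 6B at 0x0c = e2d913fe3045
query mem[0x0c]=0xe2, mem[0x0e]=0x13, mem[0x14]=0xe4, mem[0x18]=0xfa

MEM[0x0c,0x0e,0x14,0x18] = e2 13 e4 fa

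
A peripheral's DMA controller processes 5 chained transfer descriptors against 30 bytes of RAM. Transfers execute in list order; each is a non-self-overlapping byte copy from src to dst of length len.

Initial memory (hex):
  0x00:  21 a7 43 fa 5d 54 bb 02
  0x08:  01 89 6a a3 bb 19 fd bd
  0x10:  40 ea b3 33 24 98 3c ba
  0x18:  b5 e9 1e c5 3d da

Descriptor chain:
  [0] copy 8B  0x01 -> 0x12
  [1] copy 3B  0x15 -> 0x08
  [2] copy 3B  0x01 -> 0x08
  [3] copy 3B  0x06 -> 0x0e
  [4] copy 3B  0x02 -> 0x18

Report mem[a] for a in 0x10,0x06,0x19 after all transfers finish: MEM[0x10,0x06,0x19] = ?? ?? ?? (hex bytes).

D0: mem[0x12..0x19] <- [a7 43 fa 5d 54 bb 02 01]
D1: mem[0x08..0x0a] <- [5d 54 bb]
D2: mem[0x08..0x0a] <- [a7 43 fa]
D3: mem[0x0e..0x10] <- [bb 02 a7]
D4: mem[0x18..0x1a] <- [43 fa 5d]
query mem[0x10]=0xa7, mem[0x06]=0xbb, mem[0x19]=0xfa

MEM[0x10,0x06,0x19] = a7 bb fa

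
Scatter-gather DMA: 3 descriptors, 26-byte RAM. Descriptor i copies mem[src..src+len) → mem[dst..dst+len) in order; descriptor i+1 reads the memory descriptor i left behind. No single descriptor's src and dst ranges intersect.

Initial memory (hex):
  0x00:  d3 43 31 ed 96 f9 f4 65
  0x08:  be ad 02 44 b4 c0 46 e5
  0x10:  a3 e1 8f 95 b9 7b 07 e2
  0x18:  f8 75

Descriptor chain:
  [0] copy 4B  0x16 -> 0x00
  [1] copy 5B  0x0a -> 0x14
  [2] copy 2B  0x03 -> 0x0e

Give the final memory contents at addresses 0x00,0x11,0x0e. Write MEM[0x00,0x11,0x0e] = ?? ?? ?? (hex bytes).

[0] 0x16->0x00 len=4 : 07 e2 f8 75
[1] 0x0a->0x14 len=5 : 02 44 b4 c0 46
[2] 0x03->0x0e len=2 : 75 96
query mem[0x00]=0x07, mem[0x11]=0xe1, mem[0x0e]=0x75

MEM[0x00,0x11,0x0e] = 07 e1 75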